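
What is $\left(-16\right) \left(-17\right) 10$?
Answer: $2720$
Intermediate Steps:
$\left(-16\right) \left(-17\right) 10 = 272 \cdot 10 = 2720$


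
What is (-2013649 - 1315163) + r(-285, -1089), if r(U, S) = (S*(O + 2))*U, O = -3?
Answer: -3639177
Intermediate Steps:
r(U, S) = -S*U (r(U, S) = (S*(-3 + 2))*U = (S*(-1))*U = (-S)*U = -S*U)
(-2013649 - 1315163) + r(-285, -1089) = (-2013649 - 1315163) - 1*(-1089)*(-285) = -3328812 - 310365 = -3639177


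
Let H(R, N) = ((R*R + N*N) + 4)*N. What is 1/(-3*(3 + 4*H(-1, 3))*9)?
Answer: -1/4617 ≈ -0.00021659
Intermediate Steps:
H(R, N) = N*(4 + N² + R²) (H(R, N) = ((R² + N²) + 4)*N = ((N² + R²) + 4)*N = (4 + N² + R²)*N = N*(4 + N² + R²))
1/(-3*(3 + 4*H(-1, 3))*9) = 1/(-3*(3 + 4*(3*(4 + 3² + (-1)²)))*9) = 1/(-3*(3 + 4*(3*(4 + 9 + 1)))*9) = 1/(-3*(3 + 4*(3*14))*9) = 1/(-3*(3 + 4*42)*9) = 1/(-3*(3 + 168)*9) = 1/(-3*171*9) = 1/(-513*9) = 1/(-4617) = -1/4617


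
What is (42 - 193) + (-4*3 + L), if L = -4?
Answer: -167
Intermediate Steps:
(42 - 193) + (-4*3 + L) = (42 - 193) + (-4*3 - 4) = -151 + (-12 - 4) = -151 - 16 = -167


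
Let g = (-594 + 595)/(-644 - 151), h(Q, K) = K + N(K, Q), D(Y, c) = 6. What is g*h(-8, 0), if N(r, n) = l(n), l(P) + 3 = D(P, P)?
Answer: -1/265 ≈ -0.0037736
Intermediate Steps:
l(P) = 3 (l(P) = -3 + 6 = 3)
N(r, n) = 3
h(Q, K) = 3 + K (h(Q, K) = K + 3 = 3 + K)
g = -1/795 (g = 1/(-795) = 1*(-1/795) = -1/795 ≈ -0.0012579)
g*h(-8, 0) = -(3 + 0)/795 = -1/795*3 = -1/265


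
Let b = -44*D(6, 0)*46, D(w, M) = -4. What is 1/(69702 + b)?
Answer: 1/77798 ≈ 1.2854e-5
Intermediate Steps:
b = 8096 (b = -44*(-4)*46 = 176*46 = 8096)
1/(69702 + b) = 1/(69702 + 8096) = 1/77798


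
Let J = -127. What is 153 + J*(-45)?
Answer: 5868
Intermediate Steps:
153 + J*(-45) = 153 - 127*(-45) = 153 + 5715 = 5868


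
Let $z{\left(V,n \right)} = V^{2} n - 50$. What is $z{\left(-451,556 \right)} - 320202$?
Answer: $112770704$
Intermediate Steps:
$z{\left(V,n \right)} = -50 + n V^{2}$ ($z{\left(V,n \right)} = n V^{2} - 50 = -50 + n V^{2}$)
$z{\left(-451,556 \right)} - 320202 = \left(-50 + 556 \left(-451\right)^{2}\right) - 320202 = \left(-50 + 556 \cdot 203401\right) - 320202 = \left(-50 + 113090956\right) - 320202 = 113090906 - 320202 = 112770704$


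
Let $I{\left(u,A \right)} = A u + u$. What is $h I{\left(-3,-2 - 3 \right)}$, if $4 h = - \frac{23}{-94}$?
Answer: $\frac{69}{94} \approx 0.73404$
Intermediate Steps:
$I{\left(u,A \right)} = u + A u$
$h = \frac{23}{376}$ ($h = \frac{\left(-23\right) \frac{1}{-94}}{4} = \frac{\left(-23\right) \left(- \frac{1}{94}\right)}{4} = \frac{1}{4} \cdot \frac{23}{94} = \frac{23}{376} \approx 0.06117$)
$h I{\left(-3,-2 - 3 \right)} = \frac{23 \left(- 3 \left(1 - 5\right)\right)}{376} = \frac{23 \left(\left(-3\right) \left(-4\right)\right)}{376} = \frac{23}{376} \cdot 12 = \frac{69}{94}$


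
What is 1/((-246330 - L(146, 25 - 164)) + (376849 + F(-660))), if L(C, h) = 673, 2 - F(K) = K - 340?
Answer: 1/130848 ≈ 7.6425e-6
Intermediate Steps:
F(K) = 342 - K (F(K) = 2 - (K - 340) = 2 - (-340 + K) = 2 + (340 - K) = 342 - K)
1/((-246330 - L(146, 25 - 164)) + (376849 + F(-660))) = 1/((-246330 - 1*673) + (376849 + (342 - 1*(-660)))) = 1/((-246330 - 673) + (376849 + (342 + 660))) = 1/(-247003 + (376849 + 1002)) = 1/(-247003 + 377851) = 1/130848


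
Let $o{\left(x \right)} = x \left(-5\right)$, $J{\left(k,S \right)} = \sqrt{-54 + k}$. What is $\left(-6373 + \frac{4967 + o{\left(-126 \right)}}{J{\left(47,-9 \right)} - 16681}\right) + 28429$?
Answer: $\frac{876730836493}{39750824} - \frac{5597 i \sqrt{7}}{278255768} \approx 22056.0 - 5.3218 \cdot 10^{-5} i$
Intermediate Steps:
$o{\left(x \right)} = - 5 x$
$\left(-6373 + \frac{4967 + o{\left(-126 \right)}}{J{\left(47,-9 \right)} - 16681}\right) + 28429 = \left(-6373 + \frac{4967 - -630}{\sqrt{-54 + 47} - 16681}\right) + 28429 = \left(-6373 + \frac{4967 + 630}{\sqrt{-7} - 16681}\right) + 28429 = \left(-6373 + \frac{5597}{i \sqrt{7} - 16681}\right) + 28429 = \left(-6373 + \frac{5597}{-16681 + i \sqrt{7}}\right) + 28429 = 22056 + \frac{5597}{-16681 + i \sqrt{7}}$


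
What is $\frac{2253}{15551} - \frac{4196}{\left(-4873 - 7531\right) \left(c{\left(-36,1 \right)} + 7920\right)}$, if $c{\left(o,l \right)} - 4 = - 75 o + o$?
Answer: $\frac{73989936163}{510592016788} \approx 0.14491$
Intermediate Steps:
$c{\left(o,l \right)} = 4 - 74 o$ ($c{\left(o,l \right)} = 4 + \left(- 75 o + o\right) = 4 - 74 o$)
$\frac{2253}{15551} - \frac{4196}{\left(-4873 - 7531\right) \left(c{\left(-36,1 \right)} + 7920\right)} = \frac{2253}{15551} - \frac{4196}{\left(-4873 - 7531\right) \left(\left(4 - -2664\right) + 7920\right)} = 2253 \cdot \frac{1}{15551} - \frac{4196}{\left(-12404\right) \left(\left(4 + 2664\right) + 7920\right)} = \frac{2253}{15551} - \frac{4196}{\left(-12404\right) \left(2668 + 7920\right)} = \frac{2253}{15551} - \frac{4196}{\left(-12404\right) 10588} = \frac{2253}{15551} - \frac{4196}{-131333552} = \frac{2253}{15551} - - \frac{1049}{32833388} = \frac{2253}{15551} + \frac{1049}{32833388} = \frac{73989936163}{510592016788}$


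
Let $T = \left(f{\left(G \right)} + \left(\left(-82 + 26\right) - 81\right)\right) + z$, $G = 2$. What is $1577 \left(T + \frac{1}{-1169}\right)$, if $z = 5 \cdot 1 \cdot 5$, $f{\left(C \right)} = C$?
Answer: $- \frac{202788007}{1169} \approx -1.7347 \cdot 10^{5}$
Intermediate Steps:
$z = 25$ ($z = 5 \cdot 5 = 25$)
$T = -110$ ($T = \left(2 + \left(\left(-82 + 26\right) - 81\right)\right) + 25 = \left(2 - 137\right) + 25 = -135 + 25 = -110$)
$1577 \left(T + \frac{1}{-1169}\right) = 1577 \left(-110 + \frac{1}{-1169}\right) = 1577 \left(-110 - \frac{1}{1169}\right) = 1577 \left(- \frac{128591}{1169}\right) = - \frac{202788007}{1169}$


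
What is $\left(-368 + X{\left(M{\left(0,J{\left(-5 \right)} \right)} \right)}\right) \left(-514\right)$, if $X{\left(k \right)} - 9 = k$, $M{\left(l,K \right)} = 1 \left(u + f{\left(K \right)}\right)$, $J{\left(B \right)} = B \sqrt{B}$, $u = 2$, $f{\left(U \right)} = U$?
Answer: $183498 + 2570 i \sqrt{5} \approx 1.835 \cdot 10^{5} + 5746.7 i$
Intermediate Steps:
$J{\left(B \right)} = B^{\frac{3}{2}}$
$M{\left(l,K \right)} = 2 + K$ ($M{\left(l,K \right)} = 1 \left(2 + K\right) = 2 + K$)
$X{\left(k \right)} = 9 + k$
$\left(-368 + X{\left(M{\left(0,J{\left(-5 \right)} \right)} \right)}\right) \left(-514\right) = \left(-368 + \left(9 + \left(2 + \left(-5\right)^{\frac{3}{2}}\right)\right)\right) \left(-514\right) = \left(-368 + \left(9 + \left(2 - 5 i \sqrt{5}\right)\right)\right) \left(-514\right) = \left(-368 + \left(11 - 5 i \sqrt{5}\right)\right) \left(-514\right) = \left(-357 - 5 i \sqrt{5}\right) \left(-514\right) = 183498 + 2570 i \sqrt{5}$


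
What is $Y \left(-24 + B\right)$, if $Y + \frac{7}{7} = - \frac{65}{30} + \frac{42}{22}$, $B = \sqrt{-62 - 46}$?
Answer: $\frac{332}{11} - \frac{83 i \sqrt{3}}{11} \approx 30.182 - 13.069 i$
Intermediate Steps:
$B = 6 i \sqrt{3}$ ($B = \sqrt{-108} = 6 i \sqrt{3} \approx 10.392 i$)
$Y = - \frac{83}{66}$ ($Y = -1 + \left(- \frac{65}{30} + \frac{42}{22}\right) = -1 + \left(\left(-65\right) \frac{1}{30} + 42 \cdot \frac{1}{22}\right) = -1 + \left(- \frac{13}{6} + \frac{21}{11}\right) = -1 - \frac{17}{66} = - \frac{83}{66} \approx -1.2576$)
$Y \left(-24 + B\right) = - \frac{83 \left(-24 + 6 i \sqrt{3}\right)}{66} = \frac{332}{11} - \frac{83 i \sqrt{3}}{11}$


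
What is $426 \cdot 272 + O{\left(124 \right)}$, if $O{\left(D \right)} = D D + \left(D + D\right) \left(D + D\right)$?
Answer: $192752$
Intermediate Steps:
$O{\left(D \right)} = 5 D^{2}$ ($O{\left(D \right)} = D^{2} + 2 D 2 D = D^{2} + 4 D^{2} = 5 D^{2}$)
$426 \cdot 272 + O{\left(124 \right)} = 426 \cdot 272 + 5 \cdot 124^{2} = 115872 + 5 \cdot 15376 = 115872 + 76880 = 192752$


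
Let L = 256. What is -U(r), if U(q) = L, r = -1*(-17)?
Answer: -256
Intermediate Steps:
r = 17
U(q) = 256
-U(r) = -1*256 = -256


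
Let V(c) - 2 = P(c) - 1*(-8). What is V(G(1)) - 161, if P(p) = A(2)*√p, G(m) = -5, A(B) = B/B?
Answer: -151 + I*√5 ≈ -151.0 + 2.2361*I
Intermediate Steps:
A(B) = 1
P(p) = √p (P(p) = 1*√p = √p)
V(c) = 10 + √c (V(c) = 2 + (√c - 1*(-8)) = 2 + (√c + 8) = 2 + (8 + √c) = 10 + √c)
V(G(1)) - 161 = (10 + √(-5)) - 161 = (10 + I*√5) - 161 = -151 + I*√5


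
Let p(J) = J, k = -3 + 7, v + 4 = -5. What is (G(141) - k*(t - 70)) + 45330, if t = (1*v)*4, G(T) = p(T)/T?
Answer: 45755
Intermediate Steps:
v = -9 (v = -4 - 5 = -9)
k = 4
G(T) = 1 (G(T) = T/T = 1)
t = -36 (t = (1*(-9))*4 = -9*4 = -36)
(G(141) - k*(t - 70)) + 45330 = (1 - 4*(-36 - 70)) + 45330 = (1 - 4*(-106)) + 45330 = (1 - 1*(-424)) + 45330 = (1 + 424) + 45330 = 425 + 45330 = 45755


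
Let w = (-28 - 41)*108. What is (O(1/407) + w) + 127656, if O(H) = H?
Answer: 48923029/407 ≈ 1.2020e+5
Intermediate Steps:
w = -7452 (w = -69*108 = -7452)
(O(1/407) + w) + 127656 = (1/407 - 7452) + 127656 = -3032963/407 + 127656 = 48923029/407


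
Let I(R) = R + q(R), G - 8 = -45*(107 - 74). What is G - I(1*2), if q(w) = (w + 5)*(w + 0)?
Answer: -1493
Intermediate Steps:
q(w) = w*(5 + w) (q(w) = (5 + w)*w = w*(5 + w))
G = -1477 (G = 8 - 45*(107 - 74) = 8 - 45*33 = 8 - 1485 = -1477)
I(R) = R + R*(5 + R)
G - I(1*2) = -1477 - 1*2*(6 + 1*2) = -1477 - 2*(6 + 2) = -1477 - 2*8 = -1477 - 1*16 = -1477 - 16 = -1493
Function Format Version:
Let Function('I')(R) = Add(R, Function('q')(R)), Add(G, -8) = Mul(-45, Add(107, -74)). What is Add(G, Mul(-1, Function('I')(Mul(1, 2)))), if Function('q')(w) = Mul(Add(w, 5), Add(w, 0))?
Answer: -1493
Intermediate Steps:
Function('q')(w) = Mul(w, Add(5, w)) (Function('q')(w) = Mul(Add(5, w), w) = Mul(w, Add(5, w)))
G = -1477 (G = Add(8, Mul(-45, Add(107, -74))) = Add(8, Mul(-45, 33)) = Add(8, -1485) = -1477)
Function('I')(R) = Add(R, Mul(R, Add(5, R)))
Add(G, Mul(-1, Function('I')(Mul(1, 2)))) = Add(-1477, Mul(-1, Mul(Mul(1, 2), Add(6, Mul(1, 2))))) = Add(-1477, Mul(-1, Mul(2, Add(6, 2)))) = Add(-1477, Mul(-1, Mul(2, 8))) = Add(-1477, Mul(-1, 16)) = Add(-1477, -16) = -1493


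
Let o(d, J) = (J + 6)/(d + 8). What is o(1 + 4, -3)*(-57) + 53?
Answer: 518/13 ≈ 39.846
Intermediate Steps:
o(d, J) = (6 + J)/(8 + d)
o(1 + 4, -3)*(-57) + 53 = ((6 - 3)/(8 + (1 + 4)))*(-57) + 53 = (3/(8 + 5))*(-57) + 53 = (3/13)*(-57) + 53 = -171/13 + 53 = 518/13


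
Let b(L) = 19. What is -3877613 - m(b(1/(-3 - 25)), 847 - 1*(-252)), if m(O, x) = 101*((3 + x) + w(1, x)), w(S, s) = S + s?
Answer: -4100015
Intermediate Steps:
m(O, x) = 404 + 202*x (m(O, x) = 101*((3 + x) + (1 + x)) = 101*(4 + 2*x) = 404 + 202*x)
-3877613 - m(b(1/(-3 - 25)), 847 - 1*(-252)) = -3877613 - (404 + 202*(847 - 1*(-252))) = -3877613 - (404 + 202*(847 + 252)) = -3877613 - (404 + 202*1099) = -3877613 - (404 + 221998) = -3877613 - 1*222402 = -3877613 - 222402 = -4100015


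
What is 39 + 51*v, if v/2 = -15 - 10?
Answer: -2511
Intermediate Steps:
v = -50 (v = 2*(-15 - 10) = 2*(-25) = -50)
39 + 51*v = 39 + 51*(-50) = 39 - 2550 = -2511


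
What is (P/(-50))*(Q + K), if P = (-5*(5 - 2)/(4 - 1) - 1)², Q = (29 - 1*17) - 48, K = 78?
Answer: -756/25 ≈ -30.240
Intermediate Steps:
Q = -36 (Q = (29 - 17) - 48 = 12 - 48 = -36)
P = 36 (P = (-15/3 - 1)² = (-5*1 - 1)² = (-5 - 1)² = (-6)² = 36)
(P/(-50))*(Q + K) = (36/(-50))*(-36 + 78) = (36*(-1/50))*42 = -18/25*42 = -756/25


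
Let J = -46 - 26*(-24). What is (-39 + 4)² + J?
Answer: 1803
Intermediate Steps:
J = 578 (J = -46 + 624 = 578)
(-39 + 4)² + J = (-39 + 4)² + 578 = (-35)² + 578 = 1225 + 578 = 1803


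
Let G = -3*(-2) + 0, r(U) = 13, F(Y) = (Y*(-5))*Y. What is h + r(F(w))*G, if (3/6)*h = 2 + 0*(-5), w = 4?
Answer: 82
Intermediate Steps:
F(Y) = -5*Y² (F(Y) = (-5*Y)*Y = -5*Y²)
h = 4 (h = 2*(2 + 0*(-5)) = 2*(2 + 0) = 2*2 = 4)
G = 6 (G = 6 + 0 = 6)
h + r(F(w))*G = 4 + 13*6 = 4 + 78 = 82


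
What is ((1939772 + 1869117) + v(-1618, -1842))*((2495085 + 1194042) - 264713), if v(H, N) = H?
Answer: 13037672114194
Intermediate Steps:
((1939772 + 1869117) + v(-1618, -1842))*((2495085 + 1194042) - 264713) = ((1939772 + 1869117) - 1618)*((2495085 + 1194042) - 264713) = (3808889 - 1618)*(3689127 - 264713) = 3807271*3424414 = 13037672114194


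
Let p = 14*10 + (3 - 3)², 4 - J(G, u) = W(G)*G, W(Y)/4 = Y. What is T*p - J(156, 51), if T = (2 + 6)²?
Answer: 106300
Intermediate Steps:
W(Y) = 4*Y
J(G, u) = 4 - 4*G² (J(G, u) = 4 - 4*G*G = 4 - 4*G²)
T = 64 (T = 8² = 64)
p = 140 (p = 140 + 0² = 140 + 0 = 140)
T*p - J(156, 51) = 64*140 - (4 - 4*156²) = 8960 - (4 - 4*24336) = 8960 - (4 - 97344) = 8960 - 1*(-97340) = 8960 + 97340 = 106300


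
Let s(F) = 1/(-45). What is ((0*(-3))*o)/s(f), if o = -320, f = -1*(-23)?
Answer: 0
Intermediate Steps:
f = 23
s(F) = -1/45
((0*(-3))*o)/s(f) = ((0*(-3))*(-320))/(-1/45) = (0*(-320))*(-45) = 0*(-45) = 0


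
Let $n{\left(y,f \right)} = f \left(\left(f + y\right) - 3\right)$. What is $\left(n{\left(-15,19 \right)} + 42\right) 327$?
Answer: $19947$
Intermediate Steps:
$n{\left(y,f \right)} = f \left(-3 + f + y\right)$
$\left(n{\left(-15,19 \right)} + 42\right) 327 = \left(19 \left(-3 + 19 - 15\right) + 42\right) 327 = \left(19 \cdot 1 + 42\right) 327 = \left(19 + 42\right) 327 = 61 \cdot 327 = 19947$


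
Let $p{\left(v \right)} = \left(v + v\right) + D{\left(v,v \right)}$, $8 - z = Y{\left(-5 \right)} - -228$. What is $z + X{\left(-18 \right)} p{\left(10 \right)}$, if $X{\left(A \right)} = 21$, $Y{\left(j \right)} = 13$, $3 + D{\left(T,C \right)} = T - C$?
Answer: $124$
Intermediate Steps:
$D{\left(T,C \right)} = -3 + T - C$ ($D{\left(T,C \right)} = -3 - \left(C - T\right) = -3 + T - C$)
$z = -233$ ($z = 8 - \left(13 - -228\right) = 8 - \left(13 + 228\right) = 8 - 241 = -233$)
$p{\left(v \right)} = -3 + 2 v$ ($p{\left(v \right)} = \left(v + v\right) - 3 = 2 v - 3 = -3 + 2 v$)
$z + X{\left(-18 \right)} p{\left(10 \right)} = -233 + 21 \left(-3 + 2 \cdot 10\right) = -233 + 21 \left(-3 + 20\right) = -233 + 21 \cdot 17 = -233 + 357 = 124$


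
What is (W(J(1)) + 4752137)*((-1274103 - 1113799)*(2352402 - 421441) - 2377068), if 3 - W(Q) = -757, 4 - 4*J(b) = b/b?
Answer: -21915360968115048330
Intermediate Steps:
J(b) = ¾ (J(b) = 1 - b/(4*b) = 1 - ¼*1 = 1 - ¼ = ¾)
W(Q) = 760 (W(Q) = 3 - 1*(-757) = 3 + 757 = 760)
(W(J(1)) + 4752137)*((-1274103 - 1113799)*(2352402 - 421441) - 2377068) = (760 + 4752137)*((-1274103 - 1113799)*(2352402 - 421441) - 2377068) = 4752897*(-2387902*1930961 - 2377068) = 4752897*(-4610945633822 - 2377068) = 4752897*(-4610948010890) = -21915360968115048330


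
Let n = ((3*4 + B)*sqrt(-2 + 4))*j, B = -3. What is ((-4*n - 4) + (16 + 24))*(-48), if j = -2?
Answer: -1728 - 3456*sqrt(2) ≈ -6615.5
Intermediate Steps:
n = -18*sqrt(2) (n = ((3*4 - 3)*sqrt(-2 + 4))*(-2) = ((12 - 3)*sqrt(2))*(-2) = (9*sqrt(2))*(-2) = -18*sqrt(2) ≈ -25.456)
((-4*n - 4) + (16 + 24))*(-48) = ((-(-72)*sqrt(2) - 4) + (16 + 24))*(-48) = ((72*sqrt(2) - 4) + 40)*(-48) = ((-4 + 72*sqrt(2)) + 40)*(-48) = (36 + 72*sqrt(2))*(-48) = -1728 - 3456*sqrt(2)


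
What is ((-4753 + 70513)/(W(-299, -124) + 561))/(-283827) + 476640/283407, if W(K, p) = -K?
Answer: 646250012536/384317557703 ≈ 1.6816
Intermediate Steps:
((-4753 + 70513)/(W(-299, -124) + 561))/(-283827) + 476640/283407 = ((-4753 + 70513)/(-1*(-299) + 561))/(-283827) + 476640/283407 = (65760/(299 + 561))*(-1/283827) + 476640*(1/283407) = (65760/860)*(-1/283827) + 158880/94469 = (65760*(1/860))*(-1/283827) + 158880/94469 = (3288/43)*(-1/283827) + 158880/94469 = -1096/4068187 + 158880/94469 = 646250012536/384317557703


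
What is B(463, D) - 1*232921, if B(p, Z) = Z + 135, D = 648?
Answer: -232138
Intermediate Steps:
B(p, Z) = 135 + Z
B(463, D) - 1*232921 = (135 + 648) - 1*232921 = 783 - 232921 = -232138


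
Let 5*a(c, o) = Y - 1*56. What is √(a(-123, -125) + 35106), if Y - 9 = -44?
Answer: √877195/5 ≈ 187.32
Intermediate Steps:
Y = -35 (Y = 9 - 44 = -35)
a(c, o) = -91/5 (a(c, o) = (-35 - 1*56)/5 = (-35 - 56)/5 = (⅕)*(-91) = -91/5)
√(a(-123, -125) + 35106) = √(-91/5 + 35106) = √(175439/5) = √877195/5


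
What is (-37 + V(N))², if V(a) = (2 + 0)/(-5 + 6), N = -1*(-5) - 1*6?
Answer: 1225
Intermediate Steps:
N = -1 (N = 5 - 6 = -1)
V(a) = 2 (V(a) = 2/1 = 2*1 = 2)
(-37 + V(N))² = (-37 + 2)² = (-35)² = 1225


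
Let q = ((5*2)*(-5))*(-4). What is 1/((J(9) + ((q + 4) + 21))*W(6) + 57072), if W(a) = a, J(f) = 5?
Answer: 1/58452 ≈ 1.7108e-5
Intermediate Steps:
q = 200 (q = (10*(-5))*(-4) = -50*(-4) = 200)
1/((J(9) + ((q + 4) + 21))*W(6) + 57072) = 1/((5 + ((200 + 4) + 21))*6 + 57072) = 1/((5 + (204 + 21))*6 + 57072) = 1/((5 + 225)*6 + 57072) = 1/(230*6 + 57072) = 1/(1380 + 57072) = 1/58452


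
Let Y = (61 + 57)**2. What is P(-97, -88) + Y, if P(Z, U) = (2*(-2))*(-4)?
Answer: 13940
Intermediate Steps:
P(Z, U) = 16 (P(Z, U) = -4*(-4) = 16)
Y = 13924 (Y = 118**2 = 13924)
P(-97, -88) + Y = 16 + 13924 = 13940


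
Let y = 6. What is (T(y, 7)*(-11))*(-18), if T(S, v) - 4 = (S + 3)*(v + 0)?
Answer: 13266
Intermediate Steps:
T(S, v) = 4 + v*(3 + S) (T(S, v) = 4 + (S + 3)*(v + 0) = 4 + (3 + S)*v = 4 + v*(3 + S))
(T(y, 7)*(-11))*(-18) = ((4 + 3*7 + 6*7)*(-11))*(-18) = ((4 + 21 + 42)*(-11))*(-18) = (67*(-11))*(-18) = -737*(-18) = 13266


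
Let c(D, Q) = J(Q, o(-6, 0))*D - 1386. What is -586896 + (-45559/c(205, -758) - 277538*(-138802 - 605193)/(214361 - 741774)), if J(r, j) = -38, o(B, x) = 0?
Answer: -4735007280540141/4839541688 ≈ -9.7840e+5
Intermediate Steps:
c(D, Q) = -1386 - 38*D (c(D, Q) = -38*D - 1386 = -1386 - 38*D)
-586896 + (-45559/c(205, -758) - 277538*(-138802 - 605193)/(214361 - 741774)) = -586896 + (-45559/(-1386 - 38*205) - 277538*(-138802 - 605193)/(214361 - 741774)) = -586896 + (-45559/(-1386 - 7790) - 277538/((-527413/(-743995)))) = -586896 + (-45559/(-9176) - 277538/((-527413*(-1/743995)))) = -586896 + (-45559*(-1/9176) - 277538/527413/743995) = -586896 + (45559/9176 - 277538*743995/527413) = -586896 + (45559/9176 - 206486884310/527413) = -586896 - 1894699622019693/4839541688 = -4735007280540141/4839541688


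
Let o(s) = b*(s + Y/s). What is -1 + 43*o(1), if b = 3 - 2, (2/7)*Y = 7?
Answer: 2191/2 ≈ 1095.5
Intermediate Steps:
Y = 49/2 (Y = (7/2)*7 = 49/2 ≈ 24.500)
b = 1
o(s) = s + 49/(2*s) (o(s) = 1*(s + 49/(2*s)) = s + 49/(2*s))
-1 + 43*o(1) = -1 + 43*(1 + (49/2)/1) = -1 + 43*(1 + (49/2)*1) = -1 + 43*(1 + 49/2) = -1 + 43*(51/2) = -1 + 2193/2 = 2191/2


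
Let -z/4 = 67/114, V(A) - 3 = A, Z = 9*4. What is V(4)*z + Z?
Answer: 1114/57 ≈ 19.544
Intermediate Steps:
Z = 36
V(A) = 3 + A
z = -134/57 (z = -268/114 = -4*67/114 = -134/57 ≈ -2.3509)
V(4)*z + Z = (3 + 4)*(-134/57) + 36 = 7*(-134/57) + 36 = -938/57 + 36 = 1114/57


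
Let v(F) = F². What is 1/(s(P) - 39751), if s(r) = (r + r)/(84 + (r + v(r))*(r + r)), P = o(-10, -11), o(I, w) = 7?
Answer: -62/2464561 ≈ -2.5157e-5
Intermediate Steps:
P = 7
s(r) = 2*r/(84 + 2*r*(r + r²)) (s(r) = (r + r)/(84 + (r + r²)*(r + r)) = (2*r)/(84 + (r + r²)*(2*r)) = (2*r)/(84 + 2*r*(r + r²)) = 2*r/(84 + 2*r*(r + r²)))
1/(s(P) - 39751) = 1/(7/(42 + 7² + 7³) - 39751) = 1/(7/(42 + 49 + 343) - 39751) = 1/(7/434 - 39751) = 1/(7*(1/434) - 39751) = 1/(1/62 - 39751) = 1/(-2464561/62) = -62/2464561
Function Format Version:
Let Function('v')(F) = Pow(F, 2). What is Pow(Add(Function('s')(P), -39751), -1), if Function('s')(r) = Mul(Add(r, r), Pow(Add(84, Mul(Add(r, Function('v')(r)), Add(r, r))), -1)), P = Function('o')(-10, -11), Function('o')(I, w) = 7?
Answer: Rational(-62, 2464561) ≈ -2.5157e-5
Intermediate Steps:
P = 7
Function('s')(r) = Mul(2, r, Pow(Add(84, Mul(2, r, Add(r, Pow(r, 2)))), -1)) (Function('s')(r) = Mul(Add(r, r), Pow(Add(84, Mul(Add(r, Pow(r, 2)), Add(r, r))), -1)) = Mul(Mul(2, r), Pow(Add(84, Mul(Add(r, Pow(r, 2)), Mul(2, r))), -1)) = Mul(Mul(2, r), Pow(Add(84, Mul(2, r, Add(r, Pow(r, 2)))), -1)) = Mul(2, r, Pow(Add(84, Mul(2, r, Add(r, Pow(r, 2)))), -1)))
Pow(Add(Function('s')(P), -39751), -1) = Pow(Add(Mul(7, Pow(Add(42, Pow(7, 2), Pow(7, 3)), -1)), -39751), -1) = Pow(Add(Mul(7, Pow(Add(42, 49, 343), -1)), -39751), -1) = Pow(Add(Mul(7, Pow(434, -1)), -39751), -1) = Pow(Add(Mul(7, Rational(1, 434)), -39751), -1) = Pow(Add(Rational(1, 62), -39751), -1) = Pow(Rational(-2464561, 62), -1) = Rational(-62, 2464561)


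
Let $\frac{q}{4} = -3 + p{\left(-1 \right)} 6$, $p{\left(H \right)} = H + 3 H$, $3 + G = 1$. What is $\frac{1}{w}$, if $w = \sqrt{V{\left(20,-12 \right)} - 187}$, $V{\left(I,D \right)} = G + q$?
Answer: $- \frac{i \sqrt{33}}{99} \approx - 0.058026 i$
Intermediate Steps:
$G = -2$ ($G = -3 + 1 = -2$)
$p{\left(H \right)} = 4 H$
$q = -108$ ($q = 4 \left(-3 + 4 \left(-1\right) 6\right) = 4 \left(-3 - 24\right) = 4 \left(-27\right) = -108$)
$V{\left(I,D \right)} = -110$ ($V{\left(I,D \right)} = -2 - 108 = -110$)
$w = 3 i \sqrt{33}$ ($w = \sqrt{-110 - 187} = \sqrt{-297} = 3 i \sqrt{33} \approx 17.234 i$)
$\frac{1}{w} = \frac{1}{3 i \sqrt{33}} = - \frac{i \sqrt{33}}{99}$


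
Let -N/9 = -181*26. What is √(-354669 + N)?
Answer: I*√312315 ≈ 558.85*I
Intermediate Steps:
N = 42354 (N = -(-1629)*26 = -9*(-4706) = 42354)
√(-354669 + N) = √(-354669 + 42354) = √(-312315) = I*√312315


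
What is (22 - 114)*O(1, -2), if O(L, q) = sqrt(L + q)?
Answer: -92*I ≈ -92.0*I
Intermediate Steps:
(22 - 114)*O(1, -2) = (22 - 114)*sqrt(1 - 2) = -92*I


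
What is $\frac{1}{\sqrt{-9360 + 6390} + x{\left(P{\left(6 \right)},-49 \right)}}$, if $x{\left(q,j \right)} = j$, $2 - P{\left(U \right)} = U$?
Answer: $- \frac{49}{5371} - \frac{3 i \sqrt{330}}{5371} \approx -0.0091231 - 0.010147 i$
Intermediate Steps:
$P{\left(U \right)} = 2 - U$
$\frac{1}{\sqrt{-9360 + 6390} + x{\left(P{\left(6 \right)},-49 \right)}} = \frac{1}{\sqrt{-9360 + 6390} - 49} = \frac{1}{\sqrt{-2970} - 49} = \frac{1}{3 i \sqrt{330} - 49} = \frac{1}{-49 + 3 i \sqrt{330}}$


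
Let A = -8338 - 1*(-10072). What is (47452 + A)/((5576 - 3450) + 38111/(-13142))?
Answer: 646402412/27901781 ≈ 23.167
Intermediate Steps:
A = 1734 (A = -8338 + 10072 = 1734)
(47452 + A)/((5576 - 3450) + 38111/(-13142)) = (47452 + 1734)/((5576 - 3450) + 38111/(-13142)) = 49186/(2126 + 38111*(-1/13142)) = 49186/(2126 - 38111/13142) = 49186/(27901781/13142) = 49186*(13142/27901781) = 646402412/27901781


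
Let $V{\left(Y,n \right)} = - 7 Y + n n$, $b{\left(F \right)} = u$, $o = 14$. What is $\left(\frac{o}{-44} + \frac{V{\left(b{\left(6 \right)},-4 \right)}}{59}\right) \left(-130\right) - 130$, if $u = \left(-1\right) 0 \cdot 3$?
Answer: $- \frac{80405}{649} \approx -123.89$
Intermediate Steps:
$u = 0$ ($u = 0 \cdot 3 = 0$)
$b{\left(F \right)} = 0$
$V{\left(Y,n \right)} = n^{2} - 7 Y$ ($V{\left(Y,n \right)} = - 7 Y + n^{2} = n^{2} - 7 Y$)
$\left(\frac{o}{-44} + \frac{V{\left(b{\left(6 \right)},-4 \right)}}{59}\right) \left(-130\right) - 130 = \left(\frac{14}{-44} + \frac{\left(-4\right)^{2} - 0}{59}\right) \left(-130\right) - 130 = \left(14 \left(- \frac{1}{44}\right) + \left(16 + 0\right) \frac{1}{59}\right) \left(-130\right) - 130 = \left(- \frac{7}{22} + 16 \cdot \frac{1}{59}\right) \left(-130\right) - 130 = \left(- \frac{7}{22} + \frac{16}{59}\right) \left(-130\right) - 130 = \left(- \frac{61}{1298}\right) \left(-130\right) - 130 = \frac{3965}{649} - 130 = - \frac{80405}{649}$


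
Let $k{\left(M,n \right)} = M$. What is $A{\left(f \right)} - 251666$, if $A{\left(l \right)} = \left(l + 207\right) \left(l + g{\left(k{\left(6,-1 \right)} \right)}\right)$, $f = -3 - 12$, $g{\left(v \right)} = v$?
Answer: $-253394$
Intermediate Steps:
$f = -15$ ($f = -3 - 12 = -15$)
$A{\left(l \right)} = \left(6 + l\right) \left(207 + l\right)$ ($A{\left(l \right)} = \left(l + 207\right) \left(l + 6\right) = \left(207 + l\right) \left(6 + l\right) = \left(6 + l\right) \left(207 + l\right)$)
$A{\left(f \right)} - 251666 = \left(1242 + \left(-15\right)^{2} + 213 \left(-15\right)\right) - 251666 = \left(1242 + 225 - 3195\right) - 251666 = -1728 - 251666 = -253394$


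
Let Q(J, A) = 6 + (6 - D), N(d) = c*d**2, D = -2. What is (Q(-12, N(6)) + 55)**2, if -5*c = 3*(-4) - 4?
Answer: 4761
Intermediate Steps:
c = 16/5 (c = -(3*(-4) - 4)/5 = -(-12 - 4)/5 = -1/5*(-16) = 16/5 ≈ 3.2000)
N(d) = 16*d**2/5
Q(J, A) = 14 (Q(J, A) = 6 + (6 - 1*(-2)) = 6 + (6 + 2) = 6 + 8 = 14)
(Q(-12, N(6)) + 55)**2 = (14 + 55)**2 = 69**2 = 4761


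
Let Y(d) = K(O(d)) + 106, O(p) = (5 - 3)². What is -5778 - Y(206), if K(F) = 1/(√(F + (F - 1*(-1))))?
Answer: -17653/3 ≈ -5884.3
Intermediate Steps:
O(p) = 4 (O(p) = 2² = 4)
K(F) = (1 + 2*F)^(-½) (K(F) = 1/(√(F + (F + 1))) = 1/(√(F + (1 + F))) = 1/(√(1 + 2*F)) = (1 + 2*F)^(-½))
Y(d) = 319/3 (Y(d) = (1 + 2*4)^(-½) + 106 = (1 + 8)^(-½) + 106 = 9^(-½) + 106 = ⅓ + 106 = 319/3)
-5778 - Y(206) = -5778 - 1*319/3 = -5778 - 319/3 = -17653/3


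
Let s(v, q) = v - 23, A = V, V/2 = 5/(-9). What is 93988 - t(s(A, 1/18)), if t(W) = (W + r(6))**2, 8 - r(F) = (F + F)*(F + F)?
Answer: 5536547/81 ≈ 68352.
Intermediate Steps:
r(F) = 8 - 4*F**2 (r(F) = 8 - (F + F)*(F + F) = 8 - 2*F*2*F = 8 - 4*F**2)
V = -10/9 (V = 2*(5/(-9)) = 2*(5*(-1/9)) = 2*(-5/9) = -10/9 ≈ -1.1111)
A = -10/9 ≈ -1.1111
s(v, q) = -23 + v
t(W) = (-136 + W)**2 (t(W) = (W + (8 - 4*6**2))**2 = (W + (8 - 4*36))**2 = (W + (8 - 144))**2 = (W - 136)**2 = (-136 + W)**2)
93988 - t(s(A, 1/18)) = 93988 - (-136 + (-23 - 10/9))**2 = 93988 - (-136 - 217/9)**2 = 93988 - (-1441/9)**2 = 93988 - 1*2076481/81 = 93988 - 2076481/81 = 5536547/81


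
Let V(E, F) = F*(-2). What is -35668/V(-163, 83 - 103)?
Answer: -8917/10 ≈ -891.70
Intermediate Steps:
V(E, F) = -2*F
-35668/V(-163, 83 - 103) = -35668*(-1/(2*(83 - 103))) = -35668/((-2*(-20))) = -35668/40 = -35668*1/40 = -8917/10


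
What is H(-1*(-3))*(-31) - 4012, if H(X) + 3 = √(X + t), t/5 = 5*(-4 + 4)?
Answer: -3919 - 31*√3 ≈ -3972.7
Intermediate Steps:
t = 0 (t = 5*(5*(-4 + 4)) = 5*(5*0) = 5*0 = 0)
H(X) = -3 + √X (H(X) = -3 + √(X + 0) = -3 + √X)
H(-1*(-3))*(-31) - 4012 = (-3 + √(-1*(-3)))*(-31) - 4012 = (-3 + √3)*(-31) - 4012 = (93 - 31*√3) - 4012 = -3919 - 31*√3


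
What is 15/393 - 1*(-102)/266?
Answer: 7346/17423 ≈ 0.42163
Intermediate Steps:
15/393 - 1*(-102)/266 = 15*(1/393) + 102*(1/266) = 5/131 + 51/133 = 7346/17423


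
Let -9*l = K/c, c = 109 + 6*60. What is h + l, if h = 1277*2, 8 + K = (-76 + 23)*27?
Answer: 10781873/4221 ≈ 2554.3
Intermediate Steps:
K = -1439 (K = -8 + (-76 + 23)*27 = -8 - 53*27 = -8 - 1431 = -1439)
h = 2554
c = 469 (c = 109 + 360 = 469)
l = 1439/4221 (l = -(-1439)/(9*469) = -1/9*(-1439/469) = 1439/4221 ≈ 0.34091)
h + l = 2554 + 1439/4221 = 10781873/4221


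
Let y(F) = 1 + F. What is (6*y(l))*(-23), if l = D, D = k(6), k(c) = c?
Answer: -966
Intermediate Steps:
D = 6
l = 6
(6*y(l))*(-23) = (6*(1 + 6))*(-23) = (6*7)*(-23) = 42*(-23) = -966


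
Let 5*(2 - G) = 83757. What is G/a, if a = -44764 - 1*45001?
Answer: 83747/448825 ≈ 0.18659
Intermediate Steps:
G = -83747/5 (G = 2 - ⅕*83757 = 2 - 83757/5 = -83747/5 ≈ -16749.)
a = -89765 (a = -44764 - 45001 = -89765)
G/a = -83747/5/(-89765) = -83747/5*(-1/89765) = 83747/448825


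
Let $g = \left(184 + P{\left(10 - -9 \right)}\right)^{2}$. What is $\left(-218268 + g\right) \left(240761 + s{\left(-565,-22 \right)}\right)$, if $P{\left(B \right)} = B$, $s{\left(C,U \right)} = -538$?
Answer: $-42533644157$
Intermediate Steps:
$g = 41209$ ($g = \left(184 + \left(10 - -9\right)\right)^{2} = \left(184 + \left(10 + 9\right)\right)^{2} = \left(184 + 19\right)^{2} = 203^{2} = 41209$)
$\left(-218268 + g\right) \left(240761 + s{\left(-565,-22 \right)}\right) = \left(-218268 + 41209\right) \left(240761 - 538\right) = \left(-177059\right) 240223 = -42533644157$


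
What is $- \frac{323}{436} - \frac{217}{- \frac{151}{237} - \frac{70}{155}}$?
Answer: $\frac{692530687}{3487564} \approx 198.57$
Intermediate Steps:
$- \frac{323}{436} - \frac{217}{- \frac{151}{237} - \frac{70}{155}} = \left(-323\right) \frac{1}{436} - \frac{217}{\left(-151\right) \frac{1}{237} - \frac{14}{31}} = - \frac{323}{436} - \frac{217}{- \frac{151}{237} - \frac{14}{31}} = - \frac{323}{436} - \frac{217}{- \frac{7999}{7347}} = - \frac{323}{436} - - \frac{1594299}{7999} = - \frac{323}{436} + \frac{1594299}{7999} = \frac{692530687}{3487564}$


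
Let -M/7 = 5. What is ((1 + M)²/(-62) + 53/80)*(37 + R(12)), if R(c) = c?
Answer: -2185253/2480 ≈ -881.15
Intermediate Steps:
M = -35 (M = -7*5 = -35)
((1 + M)²/(-62) + 53/80)*(37 + R(12)) = ((1 - 35)²/(-62) + 53/80)*(37 + 12) = ((-34)²*(-1/62) + 53*(1/80))*49 = (1156*(-1/62) + 53/80)*49 = (-578/31 + 53/80)*49 = -44597/2480*49 = -2185253/2480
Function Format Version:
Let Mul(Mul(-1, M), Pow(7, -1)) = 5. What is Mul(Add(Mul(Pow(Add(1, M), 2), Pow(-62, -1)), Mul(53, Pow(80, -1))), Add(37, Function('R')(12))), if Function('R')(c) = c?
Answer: Rational(-2185253, 2480) ≈ -881.15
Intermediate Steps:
M = -35 (M = Mul(-7, 5) = -35)
Mul(Add(Mul(Pow(Add(1, M), 2), Pow(-62, -1)), Mul(53, Pow(80, -1))), Add(37, Function('R')(12))) = Mul(Add(Mul(Pow(Add(1, -35), 2), Pow(-62, -1)), Mul(53, Pow(80, -1))), Add(37, 12)) = Mul(Add(Mul(Pow(-34, 2), Rational(-1, 62)), Mul(53, Rational(1, 80))), 49) = Mul(Add(Mul(1156, Rational(-1, 62)), Rational(53, 80)), 49) = Mul(Add(Rational(-578, 31), Rational(53, 80)), 49) = Mul(Rational(-44597, 2480), 49) = Rational(-2185253, 2480)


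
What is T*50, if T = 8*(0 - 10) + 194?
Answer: 5700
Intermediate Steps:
T = 114 (T = 8*(-10) + 194 = -80 + 194 = 114)
T*50 = 114*50 = 5700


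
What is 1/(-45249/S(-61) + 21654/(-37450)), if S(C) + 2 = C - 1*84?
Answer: 131075/40271236 ≈ 0.0032548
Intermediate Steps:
S(C) = -86 + C (S(C) = -2 + (C - 1*84) = -2 + (C - 84) = -2 + (-84 + C) = -86 + C)
1/(-45249/S(-61) + 21654/(-37450)) = 1/(-45249/(-86 - 61) + 21654/(-37450)) = 1/(-45249/(-147) + 21654*(-1/37450)) = 1/(-45249*(-1/147) - 10827/18725) = 1/(15083/49 - 10827/18725) = 1/(40271236/131075) = 131075/40271236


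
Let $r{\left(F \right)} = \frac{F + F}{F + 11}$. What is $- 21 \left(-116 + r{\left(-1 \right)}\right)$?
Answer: $\frac{12201}{5} \approx 2440.2$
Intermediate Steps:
$r{\left(F \right)} = \frac{2 F}{11 + F}$
$- 21 \left(-116 + r{\left(-1 \right)}\right) = - 21 \left(-116 + 2 \left(-1\right) \frac{1}{11 - 1}\right) = - 21 \left(-116 + 2 \left(-1\right) \frac{1}{10}\right) = - 21 \left(-116 - \frac{1}{5}\right) = \left(-21\right) \left(- \frac{581}{5}\right) = \frac{12201}{5}$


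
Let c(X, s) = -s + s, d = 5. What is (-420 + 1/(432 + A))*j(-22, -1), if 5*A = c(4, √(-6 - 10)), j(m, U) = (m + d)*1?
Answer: 3084463/432 ≈ 7140.0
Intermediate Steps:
c(X, s) = 0
j(m, U) = 5 + m (j(m, U) = (m + 5)*1 = (5 + m)*1 = 5 + m)
A = 0 (A = (⅕)*0 = 0)
(-420 + 1/(432 + A))*j(-22, -1) = (-420 + 1/(432 + 0))*(5 - 22) = (-420 + 1/432)*(-17) = -181439/432*(-17) = 3084463/432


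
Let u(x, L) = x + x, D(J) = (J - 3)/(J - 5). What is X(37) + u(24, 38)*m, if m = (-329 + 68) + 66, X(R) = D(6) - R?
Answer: -9394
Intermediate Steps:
D(J) = (-3 + J)/(-5 + J)
u(x, L) = 2*x
X(R) = 3 - R (X(R) = (-3 + 6)/(-5 + 6) - R = 3/1 - R = 1*3 - R = 3 - R)
m = -195 (m = -261 + 66 = -195)
X(37) + u(24, 38)*m = (3 - 1*37) + (2*24)*(-195) = (3 - 37) + 48*(-195) = -34 - 9360 = -9394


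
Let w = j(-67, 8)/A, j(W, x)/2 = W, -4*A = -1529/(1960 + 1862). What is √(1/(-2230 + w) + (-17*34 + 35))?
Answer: I*√16177403210612290/5458262 ≈ 23.302*I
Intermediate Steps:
A = 1529/15288 (A = -(-1529)/(4*(1960 + 1862)) = -(-1529)/(4*3822) = -¼*(-1529/3822) = 1529/15288 ≈ 0.10001)
j(W, x) = 2*W
w = -2048592/1529 (w = (2*(-67))/(1529/15288) = -134*15288/1529 = -2048592/1529 ≈ -1339.8)
√(1/(-2230 + w) + (-17*34 + 35)) = √(1/(-2230 - 2048592/1529) + (-17*34 + 35)) = √(1/(-5458262/1529) + (-578 + 35)) = √(-1529/5458262 - 543) = √(-2963837795/5458262) = I*√16177403210612290/5458262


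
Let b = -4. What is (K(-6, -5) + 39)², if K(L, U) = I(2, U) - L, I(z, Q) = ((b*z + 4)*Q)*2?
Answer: 7225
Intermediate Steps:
I(z, Q) = 2*Q*(4 - 4*z) (I(z, Q) = ((-4*z + 4)*Q)*2 = ((4 - 4*z)*Q)*2 = (Q*(4 - 4*z))*2 = 2*Q*(4 - 4*z))
K(L, U) = -L - 8*U (K(L, U) = 8*U*(1 - 1*2) - L = 8*U*(1 - 2) - L = 8*U*(-1) - L = -8*U - L = -L - 8*U)
(K(-6, -5) + 39)² = ((-1*(-6) - 8*(-5)) + 39)² = ((6 + 40) + 39)² = (46 + 39)² = 85² = 7225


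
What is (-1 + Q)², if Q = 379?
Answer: 142884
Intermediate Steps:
(-1 + Q)² = (-1 + 379)² = 378² = 142884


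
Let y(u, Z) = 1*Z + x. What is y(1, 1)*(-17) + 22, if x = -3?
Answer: 56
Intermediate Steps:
y(u, Z) = -3 + Z (y(u, Z) = 1*Z - 3 = Z - 3 = -3 + Z)
y(1, 1)*(-17) + 22 = (-3 + 1)*(-17) + 22 = -2*(-17) + 22 = 34 + 22 = 56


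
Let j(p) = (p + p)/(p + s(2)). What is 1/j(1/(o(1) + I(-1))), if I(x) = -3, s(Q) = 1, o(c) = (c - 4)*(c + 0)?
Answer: -5/2 ≈ -2.5000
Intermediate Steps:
o(c) = c*(-4 + c) (o(c) = (-4 + c)*c = c*(-4 + c))
j(p) = 2*p/(1 + p) (j(p) = (p + p)/(p + 1) = (2*p)/(1 + p) = 2*p/(1 + p))
1/j(1/(o(1) + I(-1))) = 1/(2/((1*(-4 + 1) - 3)*(1 + 1/(1*(-4 + 1) - 3)))) = 1/(2/((1*(-3) - 3)*(1 + 1/(1*(-3) - 3)))) = 1/(2/((-3 - 3)*(1 + 1/(-3 - 3)))) = 1/(2/(-6*(1 + 1/(-6)))) = 1/(2*(-⅙)/(1 - ⅙)) = 1/(2*(-⅙)/(⅚)) = 1/(2*(-⅙)*(6/5)) = 1/(-⅖) = -5/2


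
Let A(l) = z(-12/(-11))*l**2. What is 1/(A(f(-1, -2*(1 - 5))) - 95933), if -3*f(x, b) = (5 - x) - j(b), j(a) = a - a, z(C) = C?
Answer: -11/1055215 ≈ -1.0424e-5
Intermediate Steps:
j(a) = 0
f(x, b) = -5/3 + x/3 (f(x, b) = -((5 - x) - 1*0)/3 = -((5 - x) + 0)/3 = -(5 - x)/3 = -5/3 + x/3)
A(l) = 12*l**2/11 (A(l) = (-12/(-11))*l**2 = (-12*(-1/11))*l**2 = 12*l**2/11)
1/(A(f(-1, -2*(1 - 5))) - 95933) = 1/(12*(-5/3 + (1/3)*(-1))**2/11 - 95933) = 1/(12*(-5/3 - 1/3)**2/11 - 95933) = 1/((12/11)*(-2)**2 - 95933) = 1/((12/11)*4 - 95933) = 1/(48/11 - 95933) = 1/(-1055215/11) = -11/1055215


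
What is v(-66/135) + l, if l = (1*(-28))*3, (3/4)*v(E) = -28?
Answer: -364/3 ≈ -121.33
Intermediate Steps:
v(E) = -112/3 (v(E) = (4/3)*(-28) = -112/3)
l = -84 (l = -28*3 = -84)
v(-66/135) + l = -112/3 - 84 = -364/3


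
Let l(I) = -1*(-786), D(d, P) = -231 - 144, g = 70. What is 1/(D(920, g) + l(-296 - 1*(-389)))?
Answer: 1/411 ≈ 0.0024331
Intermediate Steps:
D(d, P) = -375
l(I) = 786
1/(D(920, g) + l(-296 - 1*(-389))) = 1/(-375 + 786) = 1/411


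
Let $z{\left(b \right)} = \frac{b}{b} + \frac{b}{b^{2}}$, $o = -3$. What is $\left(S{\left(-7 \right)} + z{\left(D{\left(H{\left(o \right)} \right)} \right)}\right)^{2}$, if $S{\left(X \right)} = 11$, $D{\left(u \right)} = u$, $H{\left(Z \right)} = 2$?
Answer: $\frac{625}{4} \approx 156.25$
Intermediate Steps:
$z{\left(b \right)} = 1 + \frac{1}{b}$ ($z{\left(b \right)} = 1 + \frac{b}{b^{2}} = 1 + \frac{1}{b}$)
$\left(S{\left(-7 \right)} + z{\left(D{\left(H{\left(o \right)} \right)} \right)}\right)^{2} = \left(11 + \frac{1 + 2}{2}\right)^{2} = \left(11 + \frac{1}{2} \cdot 3\right)^{2} = \left(11 + \frac{3}{2}\right)^{2} = \left(\frac{25}{2}\right)^{2} = \frac{625}{4}$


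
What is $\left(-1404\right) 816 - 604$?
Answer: $-1146268$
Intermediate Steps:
$\left(-1404\right) 816 - 604 = -1145664 - 604 = -1146268$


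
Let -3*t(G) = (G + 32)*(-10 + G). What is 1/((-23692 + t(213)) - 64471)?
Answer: -3/314224 ≈ -9.5473e-6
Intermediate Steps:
t(G) = -(-10 + G)*(32 + G)/3 (t(G) = -(G + 32)*(-10 + G)/3 = -(32 + G)*(-10 + G)/3 = -(-10 + G)*(32 + G)/3)
1/((-23692 + t(213)) - 64471) = 1/((-23692 + (320/3 - 22/3*213 - ⅓*213²)) - 64471) = 1/((-23692 + (320/3 - 1562 - ⅓*45369)) - 64471) = 1/((-23692 + (320/3 - 1562 - 15123)) - 64471) = 1/((-23692 - 49735/3) - 64471) = 1/(-120811/3 - 64471) = 1/(-314224/3) = -3/314224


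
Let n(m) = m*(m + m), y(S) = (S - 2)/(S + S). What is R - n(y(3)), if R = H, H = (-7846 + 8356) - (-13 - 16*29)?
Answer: 17765/18 ≈ 986.94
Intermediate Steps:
y(S) = (-2 + S)/(2*S) (y(S) = (-2 + S)/((2*S)) = (-2 + S)*(1/(2*S)) = (-2 + S)/(2*S))
H = 987 (H = 510 - (-13 - 464) = 510 - 1*(-477) = 510 + 477 = 987)
R = 987
n(m) = 2*m**2 (n(m) = m*(2*m) = 2*m**2)
R - n(y(3)) = 987 - 2*((1/2)*(-2 + 3)/3)**2 = 987 - 2*((1/2)*(1/3)*1)**2 = 987 - 2*(1/6)**2 = 987 - 2/36 = 987 - 1*1/18 = 987 - 1/18 = 17765/18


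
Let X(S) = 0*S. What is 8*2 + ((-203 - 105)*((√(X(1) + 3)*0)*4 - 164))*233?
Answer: 11769312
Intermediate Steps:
X(S) = 0
8*2 + ((-203 - 105)*((√(X(1) + 3)*0)*4 - 164))*233 = 8*2 + ((-203 - 105)*((√(0 + 3)*0)*4 - 164))*233 = 16 - 308*((√3*0)*4 - 164)*233 = 16 - 308*(0*4 - 164)*233 = 16 - 308*(0 - 164)*233 = 16 - 308*(-164)*233 = 16 + 50512*233 = 16 + 11769296 = 11769312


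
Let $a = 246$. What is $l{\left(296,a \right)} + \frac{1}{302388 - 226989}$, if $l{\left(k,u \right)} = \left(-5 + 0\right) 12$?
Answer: $- \frac{4523939}{75399} \approx -60.0$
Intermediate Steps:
$l{\left(k,u \right)} = -60$ ($l{\left(k,u \right)} = \left(-5\right) 12 = -60$)
$l{\left(296,a \right)} + \frac{1}{302388 - 226989} = -60 + \frac{1}{302388 - 226989} = -60 + \frac{1}{75399} = - \frac{4523939}{75399}$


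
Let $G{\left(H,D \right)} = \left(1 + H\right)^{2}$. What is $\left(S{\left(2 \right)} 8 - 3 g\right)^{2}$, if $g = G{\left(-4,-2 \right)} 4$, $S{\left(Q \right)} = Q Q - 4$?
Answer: $11664$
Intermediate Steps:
$S{\left(Q \right)} = -4 + Q^{2}$ ($S{\left(Q \right)} = Q^{2} - 4 = -4 + Q^{2}$)
$g = 36$ ($g = \left(1 - 4\right)^{2} \cdot 4 = \left(-3\right)^{2} \cdot 4 = 9 \cdot 4 = 36$)
$\left(S{\left(2 \right)} 8 - 3 g\right)^{2} = \left(\left(-4 + 2^{2}\right) 8 - 108\right)^{2} = \left(\left(-4 + 4\right) 8 - 108\right)^{2} = \left(0 \cdot 8 - 108\right)^{2} = \left(0 - 108\right)^{2} = \left(-108\right)^{2} = 11664$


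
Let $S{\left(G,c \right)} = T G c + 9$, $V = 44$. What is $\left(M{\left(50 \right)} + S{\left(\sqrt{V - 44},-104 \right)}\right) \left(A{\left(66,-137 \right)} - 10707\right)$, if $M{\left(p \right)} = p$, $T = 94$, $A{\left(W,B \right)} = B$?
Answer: $-639796$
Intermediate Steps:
$S{\left(G,c \right)} = 9 + 94 G c$ ($S{\left(G,c \right)} = 94 G c + 9 = 9 + 94 G c$)
$\left(M{\left(50 \right)} + S{\left(\sqrt{V - 44},-104 \right)}\right) \left(A{\left(66,-137 \right)} - 10707\right) = \left(50 + \left(9 + 94 \sqrt{44 - 44} \left(-104\right)\right)\right) \left(-137 - 10707\right) = \left(50 + \left(9 + 94 \sqrt{0} \left(-104\right)\right)\right) \left(-10844\right) = \left(50 + \left(9 + 94 \cdot 0 \left(-104\right)\right)\right) \left(-10844\right) = \left(50 + \left(9 + 0\right)\right) \left(-10844\right) = \left(50 + 9\right) \left(-10844\right) = 59 \left(-10844\right) = -639796$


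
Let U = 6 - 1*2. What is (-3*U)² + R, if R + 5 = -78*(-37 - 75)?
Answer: 8875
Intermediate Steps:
U = 4 (U = 6 - 2 = 4)
R = 8731 (R = -5 - 78*(-37 - 75) = -5 - 78*(-112) = -5 + 8736 = 8731)
(-3*U)² + R = (-3*4)² + 8731 = (-12)² + 8731 = 144 + 8731 = 8875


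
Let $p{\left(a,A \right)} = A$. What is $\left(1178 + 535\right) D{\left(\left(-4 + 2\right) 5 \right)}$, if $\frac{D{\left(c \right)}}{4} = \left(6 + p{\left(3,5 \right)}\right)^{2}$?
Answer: $829092$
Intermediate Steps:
$D{\left(c \right)} = 484$ ($D{\left(c \right)} = 4 \left(6 + 5\right)^{2} = 4 \cdot 11^{2} = 4 \cdot 121 = 484$)
$\left(1178 + 535\right) D{\left(\left(-4 + 2\right) 5 \right)} = \left(1178 + 535\right) 484 = 1713 \cdot 484 = 829092$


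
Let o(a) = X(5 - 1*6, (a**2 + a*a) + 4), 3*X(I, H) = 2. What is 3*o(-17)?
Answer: 2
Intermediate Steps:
X(I, H) = 2/3 (X(I, H) = (1/3)*2 = 2/3)
o(a) = 2/3
3*o(-17) = 3*(2/3) = 2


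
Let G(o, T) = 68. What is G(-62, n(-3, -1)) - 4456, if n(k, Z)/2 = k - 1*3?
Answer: -4388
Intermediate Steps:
n(k, Z) = -6 + 2*k (n(k, Z) = 2*(k - 1*3) = 2*(k - 3) = 2*(-3 + k) = -6 + 2*k)
G(-62, n(-3, -1)) - 4456 = 68 - 4456 = -4388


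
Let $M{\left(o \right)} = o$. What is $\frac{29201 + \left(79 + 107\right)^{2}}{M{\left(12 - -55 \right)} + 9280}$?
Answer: $\frac{63797}{9347} \approx 6.8254$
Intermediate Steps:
$\frac{29201 + \left(79 + 107\right)^{2}}{M{\left(12 - -55 \right)} + 9280} = \frac{29201 + \left(79 + 107\right)^{2}}{\left(12 - -55\right) + 9280} = \frac{29201 + 186^{2}}{\left(12 + 55\right) + 9280} = \frac{29201 + 34596}{67 + 9280} = \frac{63797}{9347}$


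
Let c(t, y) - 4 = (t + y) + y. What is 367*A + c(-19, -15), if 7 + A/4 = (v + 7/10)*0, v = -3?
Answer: -10321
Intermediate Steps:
c(t, y) = 4 + t + 2*y (c(t, y) = 4 + ((t + y) + y) = 4 + (t + 2*y) = 4 + t + 2*y)
A = -28 (A = -28 + 4*((-3 + 7/10)*0) = -28 + 4*(-23/10*0) = -28 + 4*0 = -28 + 0 = -28)
367*A + c(-19, -15) = 367*(-28) + (4 - 19 + 2*(-15)) = -10276 + (4 - 19 - 30) = -10276 - 45 = -10321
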